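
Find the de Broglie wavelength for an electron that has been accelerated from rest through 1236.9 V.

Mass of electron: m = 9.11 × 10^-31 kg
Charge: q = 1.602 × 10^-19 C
3.49 × 10^-11 m

When a particle is accelerated through voltage V, it gains kinetic energy KE = qV.

The de Broglie wavelength is then λ = h/√(2mqV):

λ = h/√(2mqV)
λ = (6.626 × 10^-34 J·s) / √(2 × 9.11 × 10^-31 kg × 1.602 × 10^-19 C × 1236.9 V)
λ = 3.49 × 10^-11 m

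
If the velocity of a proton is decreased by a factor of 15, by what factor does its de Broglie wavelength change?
The wavelength increases by a factor of 15.

From λ = h/(mv), the wavelength is inversely proportional to velocity:

λ ∝ 1/v

If v → v/15, then λ → 15λ

When velocity is decreased by a factor of 15, the wavelength increases by a factor of 15.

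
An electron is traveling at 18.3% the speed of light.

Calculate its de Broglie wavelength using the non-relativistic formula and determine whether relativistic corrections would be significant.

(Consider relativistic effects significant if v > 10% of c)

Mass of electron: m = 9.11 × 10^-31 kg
Yes, relativistic corrections are needed.

Using the non-relativistic de Broglie formula λ = h/(mv):

v = 18.3% × c = 5.486 × 10^7 m/s

λ = h/(mv)
λ = (6.626 × 10^-34 J·s) / (9.11 × 10^-31 kg × 5.486 × 10^7 m/s)
λ = 1.33 × 10^-11 m

Since v = 18.3% of c > 10% of c, relativistic corrections ARE significant and the actual wavelength would differ from this non-relativistic estimate.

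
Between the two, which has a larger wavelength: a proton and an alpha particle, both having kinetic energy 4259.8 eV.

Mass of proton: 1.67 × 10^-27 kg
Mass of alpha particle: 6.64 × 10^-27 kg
The proton has the longer wavelength.

Using λ = h/√(2mKE):

For proton: λ₁ = h/√(2m₁KE) = 4.39 × 10^-13 m
For alpha particle: λ₂ = h/√(2m₂KE) = 2.20 × 10^-13 m

Since λ ∝ 1/√m at constant kinetic energy, the lighter particle has the longer wavelength.

The proton has the longer de Broglie wavelength.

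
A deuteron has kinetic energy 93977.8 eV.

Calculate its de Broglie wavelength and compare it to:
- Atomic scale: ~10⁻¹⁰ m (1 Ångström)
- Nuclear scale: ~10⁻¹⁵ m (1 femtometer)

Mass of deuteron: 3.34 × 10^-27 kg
λ = 6.61 × 10^-14 m, which is between nuclear and atomic scales.

Using λ = h/√(2mKE):

KE = 93977.8 eV = 1.506 × 10^-14 J

λ = h/√(2mKE)
λ = (6.626 × 10^-34 J·s) / √(2 × 3.34 × 10^-27 kg × 1.506 × 10^-14 J)
λ = 6.61 × 10^-14 m

Comparison:
- Atomic scale (10⁻¹⁰ m): λ is 0.00066× this size
- Nuclear scale (10⁻¹⁵ m): λ is 66× this size

The wavelength is between nuclear and atomic scales.

This wavelength is appropriate for probing atomic structure but too large for nuclear physics experiments.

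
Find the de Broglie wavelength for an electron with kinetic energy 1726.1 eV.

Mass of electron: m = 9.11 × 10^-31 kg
2.95 × 10^-11 m

Using λ = h/√(2mKE):

First convert KE to Joules: KE = 1726.1 eV = 2.766 × 10^-16 J

λ = h/√(2mKE)
λ = (6.626 × 10^-34 J·s) / √(2 × 9.11 × 10^-31 kg × 2.766 × 10^-16 J)
λ = 2.95 × 10^-11 m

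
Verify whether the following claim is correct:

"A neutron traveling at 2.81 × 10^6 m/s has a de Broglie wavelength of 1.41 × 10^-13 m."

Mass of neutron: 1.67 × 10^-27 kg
True

The claim is correct.

Using λ = h/(mv):
λ = (6.626 × 10^-34 J·s) / (1.67 × 10^-27 kg × 2.81 × 10^6 m/s)
λ = 1.41 × 10^-13 m

This matches the claimed value.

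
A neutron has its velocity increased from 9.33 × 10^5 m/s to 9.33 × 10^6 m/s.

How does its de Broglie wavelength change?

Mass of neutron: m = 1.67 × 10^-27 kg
The wavelength decreases by a factor of 10.

Using λ = h/(mv):

Initial wavelength: λ₁ = h/(mv₁) = 4.25 × 10^-13 m
Final wavelength: λ₂ = h/(mv₂) = 4.25 × 10^-14 m

Since λ ∝ 1/v, when velocity increases by a factor of 10, the wavelength decreases by a factor of 10.

λ₂/λ₁ = v₁/v₂ = 1/10

The wavelength decreases by a factor of 10.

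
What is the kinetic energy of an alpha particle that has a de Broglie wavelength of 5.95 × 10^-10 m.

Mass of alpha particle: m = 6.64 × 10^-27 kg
9.34 × 10^-23 J (or 5.83 × 10^-4 eV)

From λ = h/√(2mKE), we solve for KE:

λ² = h²/(2mKE)
KE = h²/(2mλ²)
KE = (6.626 × 10^-34 J·s)² / (2 × 6.64 × 10^-27 kg × (5.95 × 10^-10 m)²)
KE = 9.34 × 10^-23 J
KE = 5.83 × 10^-4 eV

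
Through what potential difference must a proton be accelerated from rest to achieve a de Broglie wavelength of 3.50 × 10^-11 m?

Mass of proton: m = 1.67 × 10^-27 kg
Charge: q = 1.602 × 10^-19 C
6.70 × 10^-1 V

From λ = h/√(2mqV), we solve for V:

λ² = h²/(2mqV)
V = h²/(2mqλ²)
V = (6.626 × 10^-34 J·s)² / (2 × 1.67 × 10^-27 kg × 1.602 × 10^-19 C × (3.50 × 10^-11 m)²)
V = 6.70 × 10^-1 V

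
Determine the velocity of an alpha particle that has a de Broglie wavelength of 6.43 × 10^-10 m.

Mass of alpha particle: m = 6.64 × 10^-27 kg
1.55 × 10^2 m/s

From the de Broglie relation λ = h/(mv), we solve for v:

v = h/(mλ)
v = (6.626 × 10^-34 J·s) / (6.64 × 10^-27 kg × 6.43 × 10^-10 m)
v = 1.55 × 10^2 m/s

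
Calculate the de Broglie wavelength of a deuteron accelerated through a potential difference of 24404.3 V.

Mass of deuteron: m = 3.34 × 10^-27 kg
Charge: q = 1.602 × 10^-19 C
1.30 × 10^-13 m

When a particle is accelerated through voltage V, it gains kinetic energy KE = qV.

The de Broglie wavelength is then λ = h/√(2mqV):

λ = h/√(2mqV)
λ = (6.626 × 10^-34 J·s) / √(2 × 3.34 × 10^-27 kg × 1.602 × 10^-19 C × 24404.3 V)
λ = 1.30 × 10^-13 m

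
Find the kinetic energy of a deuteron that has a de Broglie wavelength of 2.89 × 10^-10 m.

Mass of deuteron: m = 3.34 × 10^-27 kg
7.87 × 10^-22 J (or 4.91 × 10^-3 eV)

From λ = h/√(2mKE), we solve for KE:

λ² = h²/(2mKE)
KE = h²/(2mλ²)
KE = (6.626 × 10^-34 J·s)² / (2 × 3.34 × 10^-27 kg × (2.89 × 10^-10 m)²)
KE = 7.87 × 10^-22 J
KE = 4.91 × 10^-3 eV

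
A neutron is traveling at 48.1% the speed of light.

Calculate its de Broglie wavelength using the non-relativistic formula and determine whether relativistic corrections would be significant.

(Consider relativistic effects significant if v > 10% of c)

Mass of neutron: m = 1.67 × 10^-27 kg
Yes, relativistic corrections are needed.

Using the non-relativistic de Broglie formula λ = h/(mv):

v = 48.1% × c = 1.442 × 10^8 m/s

λ = h/(mv)
λ = (6.626 × 10^-34 J·s) / (1.67 × 10^-27 kg × 1.442 × 10^8 m/s)
λ = 2.75 × 10^-15 m

Since v = 48.1% of c > 10% of c, relativistic corrections ARE significant and the actual wavelength would differ from this non-relativistic estimate.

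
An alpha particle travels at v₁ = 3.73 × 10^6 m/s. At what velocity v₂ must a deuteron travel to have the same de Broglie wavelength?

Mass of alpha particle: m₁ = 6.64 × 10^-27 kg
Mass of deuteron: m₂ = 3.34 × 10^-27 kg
v₂ = 7.42 × 10^6 m/s

For equal de Broglie wavelengths: λ₁ = λ₂

h/(m₁v₁) = h/(m₂v₂)
m₁v₁ = m₂v₂
v₂ = v₁ · (m₁/m₂)

v₂ = 3.73 × 10^6 m/s × (6.64 × 10^-27 kg / 3.34 × 10^-27 kg)
v₂ = 7.42 × 10^6 m/s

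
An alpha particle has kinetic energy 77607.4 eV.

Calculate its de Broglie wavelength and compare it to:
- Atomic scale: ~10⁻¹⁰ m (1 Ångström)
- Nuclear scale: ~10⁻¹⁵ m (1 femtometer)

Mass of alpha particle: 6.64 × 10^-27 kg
λ = 5.16 × 10^-14 m, which is between nuclear and atomic scales.

Using λ = h/√(2mKE):

KE = 77607.4 eV = 1.243 × 10^-14 J

λ = h/√(2mKE)
λ = (6.626 × 10^-34 J·s) / √(2 × 6.64 × 10^-27 kg × 1.243 × 10^-14 J)
λ = 5.16 × 10^-14 m

Comparison:
- Atomic scale (10⁻¹⁰ m): λ is 0.00052× this size
- Nuclear scale (10⁻¹⁵ m): λ is 52× this size

The wavelength is between nuclear and atomic scales.

This wavelength is appropriate for probing atomic structure but too large for nuclear physics experiments.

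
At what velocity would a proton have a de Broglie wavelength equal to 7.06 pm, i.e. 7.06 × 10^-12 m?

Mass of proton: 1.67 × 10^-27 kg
5.62 × 10^4 m/s

From λ = h/(mv), solve for v:

v = h/(mλ)
v = (6.626 × 10^-34 J·s) / (1.67 × 10^-27 kg × 7.06 × 10^-12 m)
v = 5.62 × 10^4 m/s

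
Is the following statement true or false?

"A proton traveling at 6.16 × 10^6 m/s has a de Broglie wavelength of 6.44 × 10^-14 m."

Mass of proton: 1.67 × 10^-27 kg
True

The claim is correct.

Using λ = h/(mv):
λ = (6.626 × 10^-34 J·s) / (1.67 × 10^-27 kg × 6.16 × 10^6 m/s)
λ = 6.44 × 10^-14 m

This matches the claimed value.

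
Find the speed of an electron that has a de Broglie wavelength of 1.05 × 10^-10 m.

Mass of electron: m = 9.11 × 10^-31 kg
6.93 × 10^6 m/s

From the de Broglie relation λ = h/(mv), we solve for v:

v = h/(mλ)
v = (6.626 × 10^-34 J·s) / (9.11 × 10^-31 kg × 1.05 × 10^-10 m)
v = 6.93 × 10^6 m/s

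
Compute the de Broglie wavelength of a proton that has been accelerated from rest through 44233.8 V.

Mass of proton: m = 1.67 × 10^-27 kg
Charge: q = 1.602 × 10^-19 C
1.36 × 10^-13 m

When a particle is accelerated through voltage V, it gains kinetic energy KE = qV.

The de Broglie wavelength is then λ = h/√(2mqV):

λ = h/√(2mqV)
λ = (6.626 × 10^-34 J·s) / √(2 × 1.67 × 10^-27 kg × 1.602 × 10^-19 C × 44233.8 V)
λ = 1.36 × 10^-13 m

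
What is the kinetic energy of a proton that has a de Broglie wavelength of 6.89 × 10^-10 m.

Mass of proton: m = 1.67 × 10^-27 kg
2.77 × 10^-22 J (or 1.73 × 10^-3 eV)

From λ = h/√(2mKE), we solve for KE:

λ² = h²/(2mKE)
KE = h²/(2mλ²)
KE = (6.626 × 10^-34 J·s)² / (2 × 1.67 × 10^-27 kg × (6.89 × 10^-10 m)²)
KE = 2.77 × 10^-22 J
KE = 1.73 × 10^-3 eV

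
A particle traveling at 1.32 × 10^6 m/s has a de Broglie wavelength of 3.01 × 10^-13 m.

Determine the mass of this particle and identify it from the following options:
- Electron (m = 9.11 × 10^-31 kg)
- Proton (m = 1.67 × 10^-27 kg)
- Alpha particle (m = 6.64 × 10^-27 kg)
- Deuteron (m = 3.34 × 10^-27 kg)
The particle is a proton.

From λ = h/(mv), solve for mass:

m = h/(λv)
m = (6.626 × 10^-34 J·s) / (3.01 × 10^-13 m × 1.32 × 10^6 m/s)
m = 1.67 × 10^-27 kg

Comparing with the listed masses, this is closest to a proton.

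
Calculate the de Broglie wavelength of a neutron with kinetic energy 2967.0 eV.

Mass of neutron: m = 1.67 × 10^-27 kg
5.26 × 10^-13 m

Using λ = h/√(2mKE):

First convert KE to Joules: KE = 2967.0 eV = 4.754 × 10^-16 J

λ = h/√(2mKE)
λ = (6.626 × 10^-34 J·s) / √(2 × 1.67 × 10^-27 kg × 4.754 × 10^-16 J)
λ = 5.26 × 10^-13 m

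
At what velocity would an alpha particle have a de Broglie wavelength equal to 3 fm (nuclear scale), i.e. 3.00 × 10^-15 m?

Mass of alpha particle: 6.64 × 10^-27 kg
3.33 × 10^7 m/s

From λ = h/(mv), solve for v:

v = h/(mλ)
v = (6.626 × 10^-34 J·s) / (6.64 × 10^-27 kg × 3.00 × 10^-15 m)
v = 3.33 × 10^7 m/s

Note: This velocity is 11.1% of the speed of light, so relativistic corrections would be needed for a more accurate calculation.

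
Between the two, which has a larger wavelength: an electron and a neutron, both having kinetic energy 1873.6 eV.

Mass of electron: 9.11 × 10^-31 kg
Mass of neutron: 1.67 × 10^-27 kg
The electron has the longer wavelength.

Using λ = h/√(2mKE):

For electron: λ₁ = h/√(2m₁KE) = 2.83 × 10^-11 m
For neutron: λ₂ = h/√(2m₂KE) = 6.62 × 10^-13 m

Since λ ∝ 1/√m at constant kinetic energy, the lighter particle has the longer wavelength.

The electron has the longer de Broglie wavelength.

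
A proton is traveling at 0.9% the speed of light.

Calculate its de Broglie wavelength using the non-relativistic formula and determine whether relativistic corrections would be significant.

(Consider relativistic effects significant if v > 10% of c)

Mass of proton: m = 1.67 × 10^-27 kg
No, relativistic corrections are not needed.

Using the non-relativistic de Broglie formula λ = h/(mv):

v = 0.9% × c = 2.698 × 10^6 m/s

λ = h/(mv)
λ = (6.626 × 10^-34 J·s) / (1.67 × 10^-27 kg × 2.698 × 10^6 m/s)
λ = 1.47 × 10^-13 m

Since v = 0.9% of c < 10% of c, relativistic corrections are NOT significant and this non-relativistic result is a good approximation.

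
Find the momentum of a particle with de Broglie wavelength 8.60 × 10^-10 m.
7.70 × 10^-25 kg·m/s

From the de Broglie relation λ = h/p, we solve for p:

p = h/λ
p = (6.626 × 10^-34 J·s) / (8.60 × 10^-10 m)
p = 7.70 × 10^-25 kg·m/s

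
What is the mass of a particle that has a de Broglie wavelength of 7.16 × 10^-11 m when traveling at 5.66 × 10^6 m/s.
1.64 × 10^-30 kg

From the de Broglie relation λ = h/(mv), we solve for m:

m = h/(λv)
m = (6.626 × 10^-34 J·s) / (7.16 × 10^-11 m × 5.66 × 10^6 m/s)
m = 1.64 × 10^-30 kg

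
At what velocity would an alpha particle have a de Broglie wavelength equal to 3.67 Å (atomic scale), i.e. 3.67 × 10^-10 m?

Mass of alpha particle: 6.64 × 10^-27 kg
2.72 × 10^2 m/s

From λ = h/(mv), solve for v:

v = h/(mλ)
v = (6.626 × 10^-34 J·s) / (6.64 × 10^-27 kg × 3.67 × 10^-10 m)
v = 2.72 × 10^2 m/s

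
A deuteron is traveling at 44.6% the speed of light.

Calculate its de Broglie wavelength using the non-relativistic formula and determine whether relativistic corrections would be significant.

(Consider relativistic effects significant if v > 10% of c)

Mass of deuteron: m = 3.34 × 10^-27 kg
Yes, relativistic corrections are needed.

Using the non-relativistic de Broglie formula λ = h/(mv):

v = 44.6% × c = 1.337 × 10^8 m/s

λ = h/(mv)
λ = (6.626 × 10^-34 J·s) / (3.34 × 10^-27 kg × 1.337 × 10^8 m/s)
λ = 1.48 × 10^-15 m

Since v = 44.6% of c > 10% of c, relativistic corrections ARE significant and the actual wavelength would differ from this non-relativistic estimate.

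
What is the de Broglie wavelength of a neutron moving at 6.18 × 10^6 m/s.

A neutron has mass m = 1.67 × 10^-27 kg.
6.42 × 10^-14 m

Using the de Broglie relation λ = h/(mv):

λ = h/(mv)
λ = (6.626 × 10^-34 J·s) / (1.67 × 10^-27 kg × 6.18 × 10^6 m/s)
λ = 6.42 × 10^-14 m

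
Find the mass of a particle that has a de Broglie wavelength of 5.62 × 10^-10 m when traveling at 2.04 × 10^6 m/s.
5.78 × 10^-31 kg

From the de Broglie relation λ = h/(mv), we solve for m:

m = h/(λv)
m = (6.626 × 10^-34 J·s) / (5.62 × 10^-10 m × 2.04 × 10^6 m/s)
m = 5.78 × 10^-31 kg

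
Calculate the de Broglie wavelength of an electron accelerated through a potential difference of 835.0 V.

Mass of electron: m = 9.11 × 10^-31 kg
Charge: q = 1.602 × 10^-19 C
4.24 × 10^-11 m

When a particle is accelerated through voltage V, it gains kinetic energy KE = qV.

The de Broglie wavelength is then λ = h/√(2mqV):

λ = h/√(2mqV)
λ = (6.626 × 10^-34 J·s) / √(2 × 9.11 × 10^-31 kg × 1.602 × 10^-19 C × 835.0 V)
λ = 4.24 × 10^-11 m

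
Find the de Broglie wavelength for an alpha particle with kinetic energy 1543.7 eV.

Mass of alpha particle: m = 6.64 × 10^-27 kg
3.66 × 10^-13 m

Using λ = h/√(2mKE):

First convert KE to Joules: KE = 1543.7 eV = 2.473 × 10^-16 J

λ = h/√(2mKE)
λ = (6.626 × 10^-34 J·s) / √(2 × 6.64 × 10^-27 kg × 2.473 × 10^-16 J)
λ = 3.66 × 10^-13 m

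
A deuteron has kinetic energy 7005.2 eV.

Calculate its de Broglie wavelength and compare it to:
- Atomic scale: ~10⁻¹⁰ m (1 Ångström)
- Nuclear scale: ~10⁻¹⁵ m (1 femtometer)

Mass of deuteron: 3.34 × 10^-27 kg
λ = 2.42 × 10^-13 m, which is between nuclear and atomic scales.

Using λ = h/√(2mKE):

KE = 7005.2 eV = 1.122 × 10^-15 J

λ = h/√(2mKE)
λ = (6.626 × 10^-34 J·s) / √(2 × 3.34 × 10^-27 kg × 1.122 × 10^-15 J)
λ = 2.42 × 10^-13 m

Comparison:
- Atomic scale (10⁻¹⁰ m): λ is 0.0024× this size
- Nuclear scale (10⁻¹⁵ m): λ is 2.4e+02× this size

The wavelength is between nuclear and atomic scales.

This wavelength is appropriate for probing atomic structure but too large for nuclear physics experiments.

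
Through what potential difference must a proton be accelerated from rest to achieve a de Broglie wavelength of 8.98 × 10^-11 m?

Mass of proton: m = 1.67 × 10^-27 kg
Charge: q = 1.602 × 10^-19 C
1.02 × 10^-1 V

From λ = h/√(2mqV), we solve for V:

λ² = h²/(2mqV)
V = h²/(2mqλ²)
V = (6.626 × 10^-34 J·s)² / (2 × 1.67 × 10^-27 kg × 1.602 × 10^-19 C × (8.98 × 10^-11 m)²)
V = 1.02 × 10^-1 V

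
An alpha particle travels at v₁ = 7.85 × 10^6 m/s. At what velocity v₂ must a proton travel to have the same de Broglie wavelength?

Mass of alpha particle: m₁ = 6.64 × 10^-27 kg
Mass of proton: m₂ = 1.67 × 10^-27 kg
v₂ = 3.12 × 10^7 m/s

For equal de Broglie wavelengths: λ₁ = λ₂

h/(m₁v₁) = h/(m₂v₂)
m₁v₁ = m₂v₂
v₂ = v₁ · (m₁/m₂)

v₂ = 7.85 × 10^6 m/s × (6.64 × 10^-27 kg / 1.67 × 10^-27 kg)
v₂ = 3.12 × 10^7 m/s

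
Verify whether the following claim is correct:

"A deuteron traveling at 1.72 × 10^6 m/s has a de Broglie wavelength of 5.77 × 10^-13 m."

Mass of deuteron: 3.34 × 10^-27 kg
False

The claim is incorrect.

Using λ = h/(mv):
λ = (6.626 × 10^-34 J·s) / (3.34 × 10^-27 kg × 1.72 × 10^6 m/s)
λ = 1.15 × 10^-13 m

The actual wavelength differs from the claimed 5.77 × 10^-13 m.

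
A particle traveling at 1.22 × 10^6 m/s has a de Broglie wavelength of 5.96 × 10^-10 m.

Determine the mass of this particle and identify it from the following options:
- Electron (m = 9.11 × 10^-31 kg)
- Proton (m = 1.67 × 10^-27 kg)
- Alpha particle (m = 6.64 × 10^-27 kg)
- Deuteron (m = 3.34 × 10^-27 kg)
The particle is an electron.

From λ = h/(mv), solve for mass:

m = h/(λv)
m = (6.626 × 10^-34 J·s) / (5.96 × 10^-10 m × 1.22 × 10^6 m/s)
m = 9.11 × 10^-31 kg

Comparing with the listed masses, this is closest to an electron.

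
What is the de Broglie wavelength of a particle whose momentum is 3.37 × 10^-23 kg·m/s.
1.97 × 10^-11 m

Using the de Broglie relation λ = h/p:

λ = h/p
λ = (6.626 × 10^-34 J·s) / (3.37 × 10^-23 kg·m/s)
λ = 1.97 × 10^-11 m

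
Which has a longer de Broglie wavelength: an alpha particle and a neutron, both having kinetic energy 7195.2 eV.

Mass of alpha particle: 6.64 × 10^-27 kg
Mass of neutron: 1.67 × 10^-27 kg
The neutron has the longer wavelength.

Using λ = h/√(2mKE):

For alpha particle: λ₁ = h/√(2m₁KE) = 1.69 × 10^-13 m
For neutron: λ₂ = h/√(2m₂KE) = 3.38 × 10^-13 m

Since λ ∝ 1/√m at constant kinetic energy, the lighter particle has the longer wavelength.

The neutron has the longer de Broglie wavelength.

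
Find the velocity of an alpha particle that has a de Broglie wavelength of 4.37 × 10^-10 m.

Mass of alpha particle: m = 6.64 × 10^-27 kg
2.28 × 10^2 m/s

From the de Broglie relation λ = h/(mv), we solve for v:

v = h/(mλ)
v = (6.626 × 10^-34 J·s) / (6.64 × 10^-27 kg × 4.37 × 10^-10 m)
v = 2.28 × 10^2 m/s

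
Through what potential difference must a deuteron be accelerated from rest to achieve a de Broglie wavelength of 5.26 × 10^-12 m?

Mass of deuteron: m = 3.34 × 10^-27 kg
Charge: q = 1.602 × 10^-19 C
14.8 V

From λ = h/√(2mqV), we solve for V:

λ² = h²/(2mqV)
V = h²/(2mqλ²)
V = (6.626 × 10^-34 J·s)² / (2 × 3.34 × 10^-27 kg × 1.602 × 10^-19 C × (5.26 × 10^-12 m)²)
V = 14.8 V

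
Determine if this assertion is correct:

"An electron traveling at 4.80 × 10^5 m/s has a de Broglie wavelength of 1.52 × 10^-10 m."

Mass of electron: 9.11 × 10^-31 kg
False

The claim is incorrect.

Using λ = h/(mv):
λ = (6.626 × 10^-34 J·s) / (9.11 × 10^-31 kg × 4.80 × 10^5 m/s)
λ = 1.52 × 10^-9 m

The actual wavelength differs from the claimed 1.52 × 10^-10 m.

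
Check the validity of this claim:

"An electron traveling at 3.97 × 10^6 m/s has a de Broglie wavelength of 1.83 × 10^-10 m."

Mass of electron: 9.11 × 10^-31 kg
True

The claim is correct.

Using λ = h/(mv):
λ = (6.626 × 10^-34 J·s) / (9.11 × 10^-31 kg × 3.97 × 10^6 m/s)
λ = 1.83 × 10^-10 m

This matches the claimed value.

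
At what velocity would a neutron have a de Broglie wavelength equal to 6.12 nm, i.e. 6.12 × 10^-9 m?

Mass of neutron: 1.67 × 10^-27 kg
6.48 × 10^1 m/s

From λ = h/(mv), solve for v:

v = h/(mλ)
v = (6.626 × 10^-34 J·s) / (1.67 × 10^-27 kg × 6.12 × 10^-9 m)
v = 6.48 × 10^1 m/s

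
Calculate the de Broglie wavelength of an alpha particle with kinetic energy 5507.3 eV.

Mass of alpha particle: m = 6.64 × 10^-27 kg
1.94 × 10^-13 m

Using λ = h/√(2mKE):

First convert KE to Joules: KE = 5507.3 eV = 8.824 × 10^-16 J

λ = h/√(2mKE)
λ = (6.626 × 10^-34 J·s) / √(2 × 6.64 × 10^-27 kg × 8.824 × 10^-16 J)
λ = 1.94 × 10^-13 m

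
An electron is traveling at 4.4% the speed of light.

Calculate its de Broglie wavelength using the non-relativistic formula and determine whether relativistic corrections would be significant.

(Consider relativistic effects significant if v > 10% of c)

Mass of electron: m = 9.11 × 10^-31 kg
No, relativistic corrections are not needed.

Using the non-relativistic de Broglie formula λ = h/(mv):

v = 4.4% × c = 1.319 × 10^7 m/s

λ = h/(mv)
λ = (6.626 × 10^-34 J·s) / (9.11 × 10^-31 kg × 1.319 × 10^7 m/s)
λ = 5.51 × 10^-11 m

Since v = 4.4% of c < 10% of c, relativistic corrections are NOT significant and this non-relativistic result is a good approximation.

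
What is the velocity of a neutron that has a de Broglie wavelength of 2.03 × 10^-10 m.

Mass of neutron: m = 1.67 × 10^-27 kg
1.95 × 10^3 m/s

From the de Broglie relation λ = h/(mv), we solve for v:

v = h/(mλ)
v = (6.626 × 10^-34 J·s) / (1.67 × 10^-27 kg × 2.03 × 10^-10 m)
v = 1.95 × 10^3 m/s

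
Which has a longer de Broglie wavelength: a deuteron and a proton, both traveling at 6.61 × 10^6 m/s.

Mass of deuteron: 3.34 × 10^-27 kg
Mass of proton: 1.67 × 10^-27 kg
The proton has the longer wavelength.

Using λ = h/(mv), since both particles have the same velocity, the wavelength depends only on mass.

For deuteron: λ₁ = h/(m₁v) = 3.00 × 10^-14 m
For proton: λ₂ = h/(m₂v) = 6.00 × 10^-14 m

Since λ ∝ 1/m at constant velocity, the lighter particle has the longer wavelength.

The proton has the longer de Broglie wavelength.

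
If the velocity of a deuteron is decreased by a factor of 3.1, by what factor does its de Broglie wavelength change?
The wavelength increases by a factor of 3.1.

From λ = h/(mv), the wavelength is inversely proportional to velocity:

λ ∝ 1/v

If v → v/3.1, then λ → 3.1λ

When velocity is decreased by a factor of 3.1, the wavelength increases by a factor of 3.1.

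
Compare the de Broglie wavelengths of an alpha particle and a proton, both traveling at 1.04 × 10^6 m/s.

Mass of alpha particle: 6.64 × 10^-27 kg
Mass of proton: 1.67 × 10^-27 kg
The proton has the longer wavelength.

Using λ = h/(mv), since both particles have the same velocity, the wavelength depends only on mass.

For alpha particle: λ₁ = h/(m₁v) = 9.60 × 10^-14 m
For proton: λ₂ = h/(m₂v) = 3.82 × 10^-13 m

Since λ ∝ 1/m at constant velocity, the lighter particle has the longer wavelength.

The proton has the longer de Broglie wavelength.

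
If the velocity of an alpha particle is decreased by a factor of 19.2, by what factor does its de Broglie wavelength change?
The wavelength increases by a factor of 19.2.

From λ = h/(mv), the wavelength is inversely proportional to velocity:

λ ∝ 1/v

If v → v/19.2, then λ → 19.2λ

When velocity is decreased by a factor of 19.2, the wavelength increases by a factor of 19.2.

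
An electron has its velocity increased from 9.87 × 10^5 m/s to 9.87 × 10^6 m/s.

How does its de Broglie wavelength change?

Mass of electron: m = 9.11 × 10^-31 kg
The wavelength decreases by a factor of 10.

Using λ = h/(mv):

Initial wavelength: λ₁ = h/(mv₁) = 7.37 × 10^-10 m
Final wavelength: λ₂ = h/(mv₂) = 7.37 × 10^-11 m

Since λ ∝ 1/v, when velocity increases by a factor of 10, the wavelength decreases by a factor of 10.

λ₂/λ₁ = v₁/v₂ = 1/10

The wavelength decreases by a factor of 10.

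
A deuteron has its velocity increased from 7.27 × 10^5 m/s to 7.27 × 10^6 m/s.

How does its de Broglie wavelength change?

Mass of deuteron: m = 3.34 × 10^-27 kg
The wavelength decreases by a factor of 10.

Using λ = h/(mv):

Initial wavelength: λ₁ = h/(mv₁) = 2.73 × 10^-13 m
Final wavelength: λ₂ = h/(mv₂) = 2.73 × 10^-14 m

Since λ ∝ 1/v, when velocity increases by a factor of 10, the wavelength decreases by a factor of 10.

λ₂/λ₁ = v₁/v₂ = 1/10

The wavelength decreases by a factor of 10.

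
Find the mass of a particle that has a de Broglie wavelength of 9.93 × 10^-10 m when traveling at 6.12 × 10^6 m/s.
1.09 × 10^-31 kg

From the de Broglie relation λ = h/(mv), we solve for m:

m = h/(λv)
m = (6.626 × 10^-34 J·s) / (9.93 × 10^-10 m × 6.12 × 10^6 m/s)
m = 1.09 × 10^-31 kg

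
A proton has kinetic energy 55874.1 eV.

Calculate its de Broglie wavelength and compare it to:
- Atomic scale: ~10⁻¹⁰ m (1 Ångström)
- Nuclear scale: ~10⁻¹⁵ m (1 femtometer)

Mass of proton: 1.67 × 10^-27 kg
λ = 1.21 × 10^-13 m, which is between nuclear and atomic scales.

Using λ = h/√(2mKE):

KE = 55874.1 eV = 8.952 × 10^-15 J

λ = h/√(2mKE)
λ = (6.626 × 10^-34 J·s) / √(2 × 1.67 × 10^-27 kg × 8.952 × 10^-15 J)
λ = 1.21 × 10^-13 m

Comparison:
- Atomic scale (10⁻¹⁰ m): λ is 0.0012× this size
- Nuclear scale (10⁻¹⁵ m): λ is 1.2e+02× this size

The wavelength is between nuclear and atomic scales.

This wavelength is appropriate for probing atomic structure but too large for nuclear physics experiments.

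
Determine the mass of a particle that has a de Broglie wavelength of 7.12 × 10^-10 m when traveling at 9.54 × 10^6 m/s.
9.75 × 10^-32 kg

From the de Broglie relation λ = h/(mv), we solve for m:

m = h/(λv)
m = (6.626 × 10^-34 J·s) / (7.12 × 10^-10 m × 9.54 × 10^6 m/s)
m = 9.75 × 10^-32 kg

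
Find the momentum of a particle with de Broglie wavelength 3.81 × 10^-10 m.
1.74 × 10^-24 kg·m/s

From the de Broglie relation λ = h/p, we solve for p:

p = h/λ
p = (6.626 × 10^-34 J·s) / (3.81 × 10^-10 m)
p = 1.74 × 10^-24 kg·m/s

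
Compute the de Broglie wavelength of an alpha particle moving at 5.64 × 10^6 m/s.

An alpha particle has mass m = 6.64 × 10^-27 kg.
1.77 × 10^-14 m

Using the de Broglie relation λ = h/(mv):

λ = h/(mv)
λ = (6.626 × 10^-34 J·s) / (6.64 × 10^-27 kg × 5.64 × 10^6 m/s)
λ = 1.77 × 10^-14 m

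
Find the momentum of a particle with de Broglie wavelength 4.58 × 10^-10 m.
1.45 × 10^-24 kg·m/s

From the de Broglie relation λ = h/p, we solve for p:

p = h/λ
p = (6.626 × 10^-34 J·s) / (4.58 × 10^-10 m)
p = 1.45 × 10^-24 kg·m/s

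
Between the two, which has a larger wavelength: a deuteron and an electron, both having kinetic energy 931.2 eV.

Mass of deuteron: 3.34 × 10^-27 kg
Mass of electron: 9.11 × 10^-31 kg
The electron has the longer wavelength.

Using λ = h/√(2mKE):

For deuteron: λ₁ = h/√(2m₁KE) = 6.64 × 10^-13 m
For electron: λ₂ = h/√(2m₂KE) = 4.02 × 10^-11 m

Since λ ∝ 1/√m at constant kinetic energy, the lighter particle has the longer wavelength.

The electron has the longer de Broglie wavelength.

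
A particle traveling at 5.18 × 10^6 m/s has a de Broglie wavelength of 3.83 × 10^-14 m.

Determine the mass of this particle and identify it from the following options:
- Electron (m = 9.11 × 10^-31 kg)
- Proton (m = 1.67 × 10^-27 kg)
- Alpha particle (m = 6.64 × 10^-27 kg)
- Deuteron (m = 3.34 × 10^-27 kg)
The particle is a deuteron.

From λ = h/(mv), solve for mass:

m = h/(λv)
m = (6.626 × 10^-34 J·s) / (3.83 × 10^-14 m × 5.18 × 10^6 m/s)
m = 3.34 × 10^-27 kg

Comparing with the listed masses, this is closest to a deuteron.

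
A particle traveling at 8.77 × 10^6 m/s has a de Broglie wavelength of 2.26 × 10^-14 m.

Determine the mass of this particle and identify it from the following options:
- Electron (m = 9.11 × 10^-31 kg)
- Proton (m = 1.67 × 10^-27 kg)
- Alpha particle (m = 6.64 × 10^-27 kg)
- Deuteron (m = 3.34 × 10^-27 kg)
The particle is a deuteron.

From λ = h/(mv), solve for mass:

m = h/(λv)
m = (6.626 × 10^-34 J·s) / (2.26 × 10^-14 m × 8.77 × 10^6 m/s)
m = 3.34 × 10^-27 kg

Comparing with the listed masses, this is closest to a deuteron.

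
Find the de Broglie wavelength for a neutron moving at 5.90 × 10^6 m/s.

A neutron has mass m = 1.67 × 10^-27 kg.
6.72 × 10^-14 m

Using the de Broglie relation λ = h/(mv):

λ = h/(mv)
λ = (6.626 × 10^-34 J·s) / (1.67 × 10^-27 kg × 5.90 × 10^6 m/s)
λ = 6.72 × 10^-14 m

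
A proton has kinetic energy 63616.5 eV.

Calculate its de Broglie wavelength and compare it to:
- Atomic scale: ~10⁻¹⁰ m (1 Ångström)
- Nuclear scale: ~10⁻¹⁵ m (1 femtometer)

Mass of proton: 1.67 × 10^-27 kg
λ = 1.14 × 10^-13 m, which is between nuclear and atomic scales.

Using λ = h/√(2mKE):

KE = 63616.5 eV = 1.019 × 10^-14 J

λ = h/√(2mKE)
λ = (6.626 × 10^-34 J·s) / √(2 × 1.67 × 10^-27 kg × 1.019 × 10^-14 J)
λ = 1.14 × 10^-13 m

Comparison:
- Atomic scale (10⁻¹⁰ m): λ is 0.0011× this size
- Nuclear scale (10⁻¹⁵ m): λ is 1.1e+02× this size

The wavelength is between nuclear and atomic scales.

This wavelength is appropriate for probing atomic structure but too large for nuclear physics experiments.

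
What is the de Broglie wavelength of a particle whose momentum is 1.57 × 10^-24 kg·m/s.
4.22 × 10^-10 m

Using the de Broglie relation λ = h/p:

λ = h/p
λ = (6.626 × 10^-34 J·s) / (1.57 × 10^-24 kg·m/s)
λ = 4.22 × 10^-10 m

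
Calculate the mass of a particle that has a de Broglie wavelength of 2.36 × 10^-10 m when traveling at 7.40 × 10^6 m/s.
3.79 × 10^-31 kg

From the de Broglie relation λ = h/(mv), we solve for m:

m = h/(λv)
m = (6.626 × 10^-34 J·s) / (2.36 × 10^-10 m × 7.40 × 10^6 m/s)
m = 3.79 × 10^-31 kg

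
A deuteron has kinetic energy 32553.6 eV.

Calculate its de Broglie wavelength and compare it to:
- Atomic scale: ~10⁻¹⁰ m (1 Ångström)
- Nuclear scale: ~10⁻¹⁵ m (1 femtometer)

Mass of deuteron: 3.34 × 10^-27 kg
λ = 1.12 × 10^-13 m, which is between nuclear and atomic scales.

Using λ = h/√(2mKE):

KE = 32553.6 eV = 5.216 × 10^-15 J

λ = h/√(2mKE)
λ = (6.626 × 10^-34 J·s) / √(2 × 3.34 × 10^-27 kg × 5.216 × 10^-15 J)
λ = 1.12 × 10^-13 m

Comparison:
- Atomic scale (10⁻¹⁰ m): λ is 0.0011× this size
- Nuclear scale (10⁻¹⁵ m): λ is 1.1e+02× this size

The wavelength is between nuclear and atomic scales.

This wavelength is appropriate for probing atomic structure but too large for nuclear physics experiments.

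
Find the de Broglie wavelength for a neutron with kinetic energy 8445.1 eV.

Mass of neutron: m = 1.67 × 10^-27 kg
3.12 × 10^-13 m

Using λ = h/√(2mKE):

First convert KE to Joules: KE = 8445.1 eV = 1.353 × 10^-15 J

λ = h/√(2mKE)
λ = (6.626 × 10^-34 J·s) / √(2 × 1.67 × 10^-27 kg × 1.353 × 10^-15 J)
λ = 3.12 × 10^-13 m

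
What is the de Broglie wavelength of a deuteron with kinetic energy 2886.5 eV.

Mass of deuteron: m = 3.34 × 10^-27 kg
3.77 × 10^-13 m

Using λ = h/√(2mKE):

First convert KE to Joules: KE = 2886.5 eV = 4.625 × 10^-16 J

λ = h/√(2mKE)
λ = (6.626 × 10^-34 J·s) / √(2 × 3.34 × 10^-27 kg × 4.625 × 10^-16 J)
λ = 3.77 × 10^-13 m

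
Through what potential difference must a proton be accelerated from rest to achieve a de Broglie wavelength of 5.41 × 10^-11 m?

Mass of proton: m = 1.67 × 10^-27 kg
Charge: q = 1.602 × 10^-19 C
2.80 × 10^-1 V

From λ = h/√(2mqV), we solve for V:

λ² = h²/(2mqV)
V = h²/(2mqλ²)
V = (6.626 × 10^-34 J·s)² / (2 × 1.67 × 10^-27 kg × 1.602 × 10^-19 C × (5.41 × 10^-11 m)²)
V = 2.80 × 10^-1 V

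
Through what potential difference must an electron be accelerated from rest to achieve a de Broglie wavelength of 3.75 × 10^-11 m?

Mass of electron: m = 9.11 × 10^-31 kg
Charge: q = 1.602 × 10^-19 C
1.07 × 10^3 V

From λ = h/√(2mqV), we solve for V:

λ² = h²/(2mqV)
V = h²/(2mqλ²)
V = (6.626 × 10^-34 J·s)² / (2 × 9.11 × 10^-31 kg × 1.602 × 10^-19 C × (3.75 × 10^-11 m)²)
V = 1.07 × 10^3 V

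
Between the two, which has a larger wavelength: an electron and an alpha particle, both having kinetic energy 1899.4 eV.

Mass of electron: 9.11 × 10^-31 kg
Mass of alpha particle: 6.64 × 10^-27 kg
The electron has the longer wavelength.

Using λ = h/√(2mKE):

For electron: λ₁ = h/√(2m₁KE) = 2.81 × 10^-11 m
For alpha particle: λ₂ = h/√(2m₂KE) = 3.30 × 10^-13 m

Since λ ∝ 1/√m at constant kinetic energy, the lighter particle has the longer wavelength.

The electron has the longer de Broglie wavelength.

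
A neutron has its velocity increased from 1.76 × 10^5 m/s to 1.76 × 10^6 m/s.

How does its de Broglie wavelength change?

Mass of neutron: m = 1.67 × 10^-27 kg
The wavelength decreases by a factor of 10.

Using λ = h/(mv):

Initial wavelength: λ₁ = h/(mv₁) = 2.25 × 10^-12 m
Final wavelength: λ₂ = h/(mv₂) = 2.25 × 10^-13 m

Since λ ∝ 1/v, when velocity increases by a factor of 10, the wavelength decreases by a factor of 10.

λ₂/λ₁ = v₁/v₂ = 1/10

The wavelength decreases by a factor of 10.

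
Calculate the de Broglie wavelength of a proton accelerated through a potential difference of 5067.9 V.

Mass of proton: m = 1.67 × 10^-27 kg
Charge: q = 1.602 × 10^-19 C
4.02 × 10^-13 m

When a particle is accelerated through voltage V, it gains kinetic energy KE = qV.

The de Broglie wavelength is then λ = h/√(2mqV):

λ = h/√(2mqV)
λ = (6.626 × 10^-34 J·s) / √(2 × 1.67 × 10^-27 kg × 1.602 × 10^-19 C × 5067.9 V)
λ = 4.02 × 10^-13 m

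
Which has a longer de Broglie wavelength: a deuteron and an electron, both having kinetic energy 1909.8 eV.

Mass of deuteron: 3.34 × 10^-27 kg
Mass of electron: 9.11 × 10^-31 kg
The electron has the longer wavelength.

Using λ = h/√(2mKE):

For deuteron: λ₁ = h/√(2m₁KE) = 4.63 × 10^-13 m
For electron: λ₂ = h/√(2m₂KE) = 2.81 × 10^-11 m

Since λ ∝ 1/√m at constant kinetic energy, the lighter particle has the longer wavelength.

The electron has the longer de Broglie wavelength.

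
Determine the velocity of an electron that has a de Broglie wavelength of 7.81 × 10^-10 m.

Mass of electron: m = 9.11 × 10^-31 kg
9.31 × 10^5 m/s

From the de Broglie relation λ = h/(mv), we solve for v:

v = h/(mλ)
v = (6.626 × 10^-34 J·s) / (9.11 × 10^-31 kg × 7.81 × 10^-10 m)
v = 9.31 × 10^5 m/s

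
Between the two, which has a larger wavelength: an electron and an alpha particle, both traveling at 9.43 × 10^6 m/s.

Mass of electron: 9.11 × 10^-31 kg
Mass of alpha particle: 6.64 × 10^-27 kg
The electron has the longer wavelength.

Using λ = h/(mv), since both particles have the same velocity, the wavelength depends only on mass.

For electron: λ₁ = h/(m₁v) = 7.71 × 10^-11 m
For alpha particle: λ₂ = h/(m₂v) = 1.06 × 10^-14 m

Since λ ∝ 1/m at constant velocity, the lighter particle has the longer wavelength.

The electron has the longer de Broglie wavelength.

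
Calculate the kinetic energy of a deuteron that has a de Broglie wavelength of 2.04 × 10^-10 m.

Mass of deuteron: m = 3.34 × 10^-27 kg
1.58 × 10^-21 J (or 9.86 × 10^-3 eV)

From λ = h/√(2mKE), we solve for KE:

λ² = h²/(2mKE)
KE = h²/(2mλ²)
KE = (6.626 × 10^-34 J·s)² / (2 × 3.34 × 10^-27 kg × (2.04 × 10^-10 m)²)
KE = 1.58 × 10^-21 J
KE = 9.86 × 10^-3 eV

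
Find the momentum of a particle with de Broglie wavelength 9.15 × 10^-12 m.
7.24 × 10^-23 kg·m/s

From the de Broglie relation λ = h/p, we solve for p:

p = h/λ
p = (6.626 × 10^-34 J·s) / (9.15 × 10^-12 m)
p = 7.24 × 10^-23 kg·m/s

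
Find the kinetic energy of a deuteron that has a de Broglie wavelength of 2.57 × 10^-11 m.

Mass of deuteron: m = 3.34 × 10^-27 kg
9.95 × 10^-20 J (or 0.621 eV)

From λ = h/√(2mKE), we solve for KE:

λ² = h²/(2mKE)
KE = h²/(2mλ²)
KE = (6.626 × 10^-34 J·s)² / (2 × 3.34 × 10^-27 kg × (2.57 × 10^-11 m)²)
KE = 9.95 × 10^-20 J
KE = 0.621 eV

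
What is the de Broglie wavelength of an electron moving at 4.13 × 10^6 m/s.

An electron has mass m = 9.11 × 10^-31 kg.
1.76 × 10^-10 m

Using the de Broglie relation λ = h/(mv):

λ = h/(mv)
λ = (6.626 × 10^-34 J·s) / (9.11 × 10^-31 kg × 4.13 × 10^6 m/s)
λ = 1.76 × 10^-10 m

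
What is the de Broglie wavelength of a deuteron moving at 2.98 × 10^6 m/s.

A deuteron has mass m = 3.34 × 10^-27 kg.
6.66 × 10^-14 m

Using the de Broglie relation λ = h/(mv):

λ = h/(mv)
λ = (6.626 × 10^-34 J·s) / (3.34 × 10^-27 kg × 2.98 × 10^6 m/s)
λ = 6.66 × 10^-14 m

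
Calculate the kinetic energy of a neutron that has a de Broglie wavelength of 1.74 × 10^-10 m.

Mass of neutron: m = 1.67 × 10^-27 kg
4.34 × 10^-21 J (or 0.0271 eV)

From λ = h/√(2mKE), we solve for KE:

λ² = h²/(2mKE)
KE = h²/(2mλ²)
KE = (6.626 × 10^-34 J·s)² / (2 × 1.67 × 10^-27 kg × (1.74 × 10^-10 m)²)
KE = 4.34 × 10^-21 J
KE = 0.0271 eV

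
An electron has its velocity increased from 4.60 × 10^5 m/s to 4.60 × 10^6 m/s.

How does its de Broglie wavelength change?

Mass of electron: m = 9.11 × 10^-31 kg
The wavelength decreases by a factor of 10.

Using λ = h/(mv):

Initial wavelength: λ₁ = h/(mv₁) = 1.58 × 10^-9 m
Final wavelength: λ₂ = h/(mv₂) = 1.58 × 10^-10 m

Since λ ∝ 1/v, when velocity increases by a factor of 10, the wavelength decreases by a factor of 10.

λ₂/λ₁ = v₁/v₂ = 1/10

The wavelength decreases by a factor of 10.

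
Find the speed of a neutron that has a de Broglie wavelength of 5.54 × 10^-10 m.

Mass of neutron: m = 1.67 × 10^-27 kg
7.16 × 10^2 m/s

From the de Broglie relation λ = h/(mv), we solve for v:

v = h/(mλ)
v = (6.626 × 10^-34 J·s) / (1.67 × 10^-27 kg × 5.54 × 10^-10 m)
v = 7.16 × 10^2 m/s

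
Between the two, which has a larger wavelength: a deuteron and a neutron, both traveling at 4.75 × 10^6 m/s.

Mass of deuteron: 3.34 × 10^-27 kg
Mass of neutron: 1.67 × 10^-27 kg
The neutron has the longer wavelength.

Using λ = h/(mv), since both particles have the same velocity, the wavelength depends only on mass.

For deuteron: λ₁ = h/(m₁v) = 4.18 × 10^-14 m
For neutron: λ₂ = h/(m₂v) = 8.35 × 10^-14 m

Since λ ∝ 1/m at constant velocity, the lighter particle has the longer wavelength.

The neutron has the longer de Broglie wavelength.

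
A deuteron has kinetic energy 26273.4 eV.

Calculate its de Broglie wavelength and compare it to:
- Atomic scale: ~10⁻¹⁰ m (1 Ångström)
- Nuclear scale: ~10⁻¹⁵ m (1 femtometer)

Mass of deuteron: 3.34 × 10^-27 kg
λ = 1.25 × 10^-13 m, which is between nuclear and atomic scales.

Using λ = h/√(2mKE):

KE = 26273.4 eV = 4.209 × 10^-15 J

λ = h/√(2mKE)
λ = (6.626 × 10^-34 J·s) / √(2 × 3.34 × 10^-27 kg × 4.209 × 10^-15 J)
λ = 1.25 × 10^-13 m

Comparison:
- Atomic scale (10⁻¹⁰ m): λ is 0.0012× this size
- Nuclear scale (10⁻¹⁵ m): λ is 1.2e+02× this size

The wavelength is between nuclear and atomic scales.

This wavelength is appropriate for probing atomic structure but too large for nuclear physics experiments.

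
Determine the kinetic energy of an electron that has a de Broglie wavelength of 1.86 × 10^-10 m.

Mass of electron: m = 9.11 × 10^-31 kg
6.97 × 10^-18 J (or 43.5 eV)

From λ = h/√(2mKE), we solve for KE:

λ² = h²/(2mKE)
KE = h²/(2mλ²)
KE = (6.626 × 10^-34 J·s)² / (2 × 9.11 × 10^-31 kg × (1.86 × 10^-10 m)²)
KE = 6.97 × 10^-18 J
KE = 43.5 eV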